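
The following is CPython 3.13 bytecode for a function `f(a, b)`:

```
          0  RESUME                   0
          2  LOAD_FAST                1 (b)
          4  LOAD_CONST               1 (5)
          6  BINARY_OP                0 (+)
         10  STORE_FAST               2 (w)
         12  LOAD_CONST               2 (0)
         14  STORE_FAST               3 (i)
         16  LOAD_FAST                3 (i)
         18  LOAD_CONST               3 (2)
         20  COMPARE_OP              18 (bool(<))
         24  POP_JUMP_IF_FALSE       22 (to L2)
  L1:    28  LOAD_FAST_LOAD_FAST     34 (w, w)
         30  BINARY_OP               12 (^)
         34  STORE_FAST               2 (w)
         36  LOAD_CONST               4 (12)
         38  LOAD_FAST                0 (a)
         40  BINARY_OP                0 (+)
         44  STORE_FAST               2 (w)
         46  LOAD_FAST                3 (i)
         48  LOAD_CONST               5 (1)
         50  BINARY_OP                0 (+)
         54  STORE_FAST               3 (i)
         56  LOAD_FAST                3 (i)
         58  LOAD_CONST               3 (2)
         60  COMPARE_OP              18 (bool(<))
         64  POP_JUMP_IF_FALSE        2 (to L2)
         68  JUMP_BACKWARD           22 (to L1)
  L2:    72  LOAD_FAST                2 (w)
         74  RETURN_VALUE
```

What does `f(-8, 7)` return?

4

LOAD_FAST b → push 7. Stack: [7]
LOAD_CONST → push 5. Stack: [7, 5]
BINARY_OP + → 7 + 5 = 12. Stack: [12]
STORE_FAST w → w=12. Stack: []
LOAD_CONST → push 0. Stack: [0]
STORE_FAST i → i=0. Stack: []
LOAD_FAST i → push 0. Stack: [0]
LOAD_CONST → push 2. Stack: [0, 2]
COMPARE_OP bool(<) → 0 vs 2 = True. Stack: [True]
POP_JUMP_IF_FALSE → pop True; no jump. Stack: []
LOAD_FAST_LOAD_FAST w,w → push 12,12. Stack: [12, 12]
BINARY_OP ^ → 12 ^ 12 = 0. Stack: [0]
STORE_FAST w → w=0. Stack: []
LOAD_CONST → push 12. Stack: [12]
LOAD_FAST a → push -8. Stack: [12, -8]
BINARY_OP + → 12 + -8 = 4. Stack: [4]
STORE_FAST w → w=4. Stack: []
LOAD_FAST i → push 0. Stack: [0]
LOAD_CONST → push 1. Stack: [0, 1]
BINARY_OP + → 0 + 1 = 1. Stack: [1]
STORE_FAST i → i=1. Stack: []
LOAD_FAST i → push 1. Stack: [1]
LOAD_CONST → push 2. Stack: [1, 2]
COMPARE_OP bool(<) → 1 vs 2 = True. Stack: [True]
POP_JUMP_IF_FALSE → pop True; no jump. Stack: []
LOAD_FAST_LOAD_FAST w,w → push 4,4. Stack: [4, 4]
BINARY_OP ^ → 4 ^ 4 = 0. Stack: [0]
STORE_FAST w → w=0. Stack: []
LOAD_CONST → push 12. Stack: [12]
LOAD_FAST a → push -8. Stack: [12, -8]
BINARY_OP + → 12 + -8 = 4. Stack: [4]
STORE_FAST w → w=4. Stack: []
LOAD_FAST i → push 1. Stack: [1]
LOAD_CONST → push 1. Stack: [1, 1]
BINARY_OP + → 1 + 1 = 2. Stack: [2]
STORE_FAST i → i=2. Stack: []
LOAD_FAST i → push 2. Stack: [2]
LOAD_CONST → push 2. Stack: [2, 2]
COMPARE_OP bool(<) → 2 vs 2 = False. Stack: [False]
POP_JUMP_IF_FALSE → pop False; jump. Stack: []
LOAD_FAST w → push 4. Stack: [4]
RETURN_VALUE → return 4.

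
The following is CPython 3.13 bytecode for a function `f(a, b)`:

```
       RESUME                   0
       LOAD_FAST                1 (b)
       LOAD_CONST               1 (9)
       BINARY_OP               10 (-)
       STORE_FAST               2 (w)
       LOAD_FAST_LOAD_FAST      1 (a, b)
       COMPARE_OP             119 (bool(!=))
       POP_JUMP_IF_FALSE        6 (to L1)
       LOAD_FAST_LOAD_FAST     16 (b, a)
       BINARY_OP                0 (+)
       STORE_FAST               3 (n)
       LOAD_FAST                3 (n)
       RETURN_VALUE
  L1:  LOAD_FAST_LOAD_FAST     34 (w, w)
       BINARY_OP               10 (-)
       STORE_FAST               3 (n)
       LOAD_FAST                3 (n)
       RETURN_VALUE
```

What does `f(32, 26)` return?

58

LOAD_FAST b → push 26. Stack: [26]
LOAD_CONST → push 9. Stack: [26, 9]
BINARY_OP - → 26 - 9 = 17. Stack: [17]
STORE_FAST w → w=17. Stack: []
LOAD_FAST_LOAD_FAST a,b → push 32,26. Stack: [32, 26]
COMPARE_OP bool(!=) → 32 vs 26 = True. Stack: [True]
POP_JUMP_IF_FALSE → pop True; no jump. Stack: []
LOAD_FAST_LOAD_FAST b,a → push 26,32. Stack: [26, 32]
BINARY_OP + → 26 + 32 = 58. Stack: [58]
STORE_FAST n → n=58. Stack: []
LOAD_FAST n → push 58. Stack: [58]
RETURN_VALUE → return 58.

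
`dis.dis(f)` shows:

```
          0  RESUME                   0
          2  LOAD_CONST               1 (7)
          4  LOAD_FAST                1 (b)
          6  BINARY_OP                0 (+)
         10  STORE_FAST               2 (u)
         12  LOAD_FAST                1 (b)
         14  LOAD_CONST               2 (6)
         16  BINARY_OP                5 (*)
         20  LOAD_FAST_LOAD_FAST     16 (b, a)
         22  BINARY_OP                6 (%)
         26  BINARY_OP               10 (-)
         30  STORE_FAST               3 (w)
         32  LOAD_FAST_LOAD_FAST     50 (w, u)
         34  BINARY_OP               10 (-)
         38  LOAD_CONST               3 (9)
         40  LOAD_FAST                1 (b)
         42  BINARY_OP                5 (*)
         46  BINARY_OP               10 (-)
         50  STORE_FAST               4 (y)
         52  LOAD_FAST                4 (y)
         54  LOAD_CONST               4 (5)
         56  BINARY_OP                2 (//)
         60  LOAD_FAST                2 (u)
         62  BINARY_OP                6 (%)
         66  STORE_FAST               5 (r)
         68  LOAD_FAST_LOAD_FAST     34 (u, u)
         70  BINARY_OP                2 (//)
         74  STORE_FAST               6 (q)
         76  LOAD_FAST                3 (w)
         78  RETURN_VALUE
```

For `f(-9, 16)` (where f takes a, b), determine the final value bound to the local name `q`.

1

LOAD_CONST → push 7. Stack: [7]
LOAD_FAST b → push 16. Stack: [7, 16]
BINARY_OP + → 7 + 16 = 23. Stack: [23]
STORE_FAST u → u=23. Stack: []
LOAD_FAST b → push 16. Stack: [16]
LOAD_CONST → push 6. Stack: [16, 6]
BINARY_OP * → 16 * 6 = 96. Stack: [96]
LOAD_FAST_LOAD_FAST b,a → push 16,-9. Stack: [96, 16, -9]
BINARY_OP % → 16 % -9 = -2. Stack: [96, -2]
BINARY_OP - → 96 - -2 = 98. Stack: [98]
STORE_FAST w → w=98. Stack: []
LOAD_FAST_LOAD_FAST w,u → push 98,23. Stack: [98, 23]
BINARY_OP - → 98 - 23 = 75. Stack: [75]
LOAD_CONST → push 9. Stack: [75, 9]
LOAD_FAST b → push 16. Stack: [75, 9, 16]
BINARY_OP * → 9 * 16 = 144. Stack: [75, 144]
BINARY_OP - → 75 - 144 = -69. Stack: [-69]
STORE_FAST y → y=-69. Stack: []
LOAD_FAST y → push -69. Stack: [-69]
LOAD_CONST → push 5. Stack: [-69, 5]
BINARY_OP // → -69 // 5 = -14. Stack: [-14]
LOAD_FAST u → push 23. Stack: [-14, 23]
BINARY_OP % → -14 % 23 = 9. Stack: [9]
STORE_FAST r → r=9. Stack: []
LOAD_FAST_LOAD_FAST u,u → push 23,23. Stack: [23, 23]
BINARY_OP // → 23 // 23 = 1. Stack: [1]
STORE_FAST q → q=1. Stack: []
LOAD_FAST w → push 98. Stack: [98]
RETURN_VALUE → return 98.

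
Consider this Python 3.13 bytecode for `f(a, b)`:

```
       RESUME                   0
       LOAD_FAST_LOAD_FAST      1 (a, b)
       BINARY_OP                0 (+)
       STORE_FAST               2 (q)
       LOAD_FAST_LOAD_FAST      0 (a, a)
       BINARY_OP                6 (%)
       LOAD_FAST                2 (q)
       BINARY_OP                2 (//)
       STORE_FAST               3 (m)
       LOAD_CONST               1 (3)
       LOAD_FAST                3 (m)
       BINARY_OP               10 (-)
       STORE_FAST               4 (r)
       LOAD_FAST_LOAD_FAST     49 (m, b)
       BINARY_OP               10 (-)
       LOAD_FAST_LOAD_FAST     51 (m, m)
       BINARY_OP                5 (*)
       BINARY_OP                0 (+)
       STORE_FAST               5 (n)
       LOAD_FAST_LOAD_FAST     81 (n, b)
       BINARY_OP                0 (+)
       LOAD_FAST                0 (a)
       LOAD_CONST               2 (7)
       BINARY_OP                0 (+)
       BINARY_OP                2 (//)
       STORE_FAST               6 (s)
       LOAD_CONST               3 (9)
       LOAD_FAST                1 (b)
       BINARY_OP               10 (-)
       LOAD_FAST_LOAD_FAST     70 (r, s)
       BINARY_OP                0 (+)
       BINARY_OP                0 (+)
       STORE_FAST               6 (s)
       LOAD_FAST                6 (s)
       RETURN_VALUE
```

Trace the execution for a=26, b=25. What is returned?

LOAD_FAST_LOAD_FAST a,b → push 26,25. Stack: [26, 25]
BINARY_OP + → 26 + 25 = 51. Stack: [51]
STORE_FAST q → q=51. Stack: []
LOAD_FAST_LOAD_FAST a,a → push 26,26. Stack: [26, 26]
BINARY_OP % → 26 % 26 = 0. Stack: [0]
LOAD_FAST q → push 51. Stack: [0, 51]
BINARY_OP // → 0 // 51 = 0. Stack: [0]
STORE_FAST m → m=0. Stack: []
LOAD_CONST → push 3. Stack: [3]
LOAD_FAST m → push 0. Stack: [3, 0]
BINARY_OP - → 3 - 0 = 3. Stack: [3]
STORE_FAST r → r=3. Stack: []
LOAD_FAST_LOAD_FAST m,b → push 0,25. Stack: [0, 25]
BINARY_OP - → 0 - 25 = -25. Stack: [-25]
LOAD_FAST_LOAD_FAST m,m → push 0,0. Stack: [-25, 0, 0]
BINARY_OP * → 0 * 0 = 0. Stack: [-25, 0]
BINARY_OP + → -25 + 0 = -25. Stack: [-25]
STORE_FAST n → n=-25. Stack: []
LOAD_FAST_LOAD_FAST n,b → push -25,25. Stack: [-25, 25]
BINARY_OP + → -25 + 25 = 0. Stack: [0]
LOAD_FAST a → push 26. Stack: [0, 26]
LOAD_CONST → push 7. Stack: [0, 26, 7]
BINARY_OP + → 26 + 7 = 33. Stack: [0, 33]
BINARY_OP // → 0 // 33 = 0. Stack: [0]
STORE_FAST s → s=0. Stack: []
LOAD_CONST → push 9. Stack: [9]
LOAD_FAST b → push 25. Stack: [9, 25]
BINARY_OP - → 9 - 25 = -16. Stack: [-16]
LOAD_FAST_LOAD_FAST r,s → push 3,0. Stack: [-16, 3, 0]
BINARY_OP + → 3 + 0 = 3. Stack: [-16, 3]
BINARY_OP + → -16 + 3 = -13. Stack: [-13]
STORE_FAST s → s=-13. Stack: []
LOAD_FAST s → push -13. Stack: [-13]
RETURN_VALUE → return -13.

-13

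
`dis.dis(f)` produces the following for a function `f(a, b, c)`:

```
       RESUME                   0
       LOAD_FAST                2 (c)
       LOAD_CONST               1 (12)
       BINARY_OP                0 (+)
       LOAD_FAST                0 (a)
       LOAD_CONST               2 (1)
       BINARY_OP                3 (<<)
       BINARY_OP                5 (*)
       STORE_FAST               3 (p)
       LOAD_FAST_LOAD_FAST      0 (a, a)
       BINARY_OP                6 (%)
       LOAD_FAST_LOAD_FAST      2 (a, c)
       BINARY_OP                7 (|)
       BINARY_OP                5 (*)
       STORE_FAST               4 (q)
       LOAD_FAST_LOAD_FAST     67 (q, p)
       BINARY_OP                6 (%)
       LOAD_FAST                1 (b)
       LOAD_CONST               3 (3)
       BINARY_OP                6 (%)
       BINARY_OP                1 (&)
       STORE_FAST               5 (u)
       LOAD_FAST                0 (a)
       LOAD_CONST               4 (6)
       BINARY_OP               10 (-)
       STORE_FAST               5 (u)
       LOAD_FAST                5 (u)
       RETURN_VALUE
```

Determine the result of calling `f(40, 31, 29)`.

34

LOAD_FAST c → push 29. Stack: [29]
LOAD_CONST → push 12. Stack: [29, 12]
BINARY_OP + → 29 + 12 = 41. Stack: [41]
LOAD_FAST a → push 40. Stack: [41, 40]
LOAD_CONST → push 1. Stack: [41, 40, 1]
BINARY_OP << → 40 << 1 = 80. Stack: [41, 80]
BINARY_OP * → 41 * 80 = 3280. Stack: [3280]
STORE_FAST p → p=3280. Stack: []
LOAD_FAST_LOAD_FAST a,a → push 40,40. Stack: [40, 40]
BINARY_OP % → 40 % 40 = 0. Stack: [0]
LOAD_FAST_LOAD_FAST a,c → push 40,29. Stack: [0, 40, 29]
BINARY_OP | → 40 | 29 = 61. Stack: [0, 61]
BINARY_OP * → 0 * 61 = 0. Stack: [0]
STORE_FAST q → q=0. Stack: []
LOAD_FAST_LOAD_FAST q,p → push 0,3280. Stack: [0, 3280]
BINARY_OP % → 0 % 3280 = 0. Stack: [0]
LOAD_FAST b → push 31. Stack: [0, 31]
LOAD_CONST → push 3. Stack: [0, 31, 3]
BINARY_OP % → 31 % 3 = 1. Stack: [0, 1]
BINARY_OP & → 0 & 1 = 0. Stack: [0]
STORE_FAST u → u=0. Stack: []
LOAD_FAST a → push 40. Stack: [40]
LOAD_CONST → push 6. Stack: [40, 6]
BINARY_OP - → 40 - 6 = 34. Stack: [34]
STORE_FAST u → u=34. Stack: []
LOAD_FAST u → push 34. Stack: [34]
RETURN_VALUE → return 34.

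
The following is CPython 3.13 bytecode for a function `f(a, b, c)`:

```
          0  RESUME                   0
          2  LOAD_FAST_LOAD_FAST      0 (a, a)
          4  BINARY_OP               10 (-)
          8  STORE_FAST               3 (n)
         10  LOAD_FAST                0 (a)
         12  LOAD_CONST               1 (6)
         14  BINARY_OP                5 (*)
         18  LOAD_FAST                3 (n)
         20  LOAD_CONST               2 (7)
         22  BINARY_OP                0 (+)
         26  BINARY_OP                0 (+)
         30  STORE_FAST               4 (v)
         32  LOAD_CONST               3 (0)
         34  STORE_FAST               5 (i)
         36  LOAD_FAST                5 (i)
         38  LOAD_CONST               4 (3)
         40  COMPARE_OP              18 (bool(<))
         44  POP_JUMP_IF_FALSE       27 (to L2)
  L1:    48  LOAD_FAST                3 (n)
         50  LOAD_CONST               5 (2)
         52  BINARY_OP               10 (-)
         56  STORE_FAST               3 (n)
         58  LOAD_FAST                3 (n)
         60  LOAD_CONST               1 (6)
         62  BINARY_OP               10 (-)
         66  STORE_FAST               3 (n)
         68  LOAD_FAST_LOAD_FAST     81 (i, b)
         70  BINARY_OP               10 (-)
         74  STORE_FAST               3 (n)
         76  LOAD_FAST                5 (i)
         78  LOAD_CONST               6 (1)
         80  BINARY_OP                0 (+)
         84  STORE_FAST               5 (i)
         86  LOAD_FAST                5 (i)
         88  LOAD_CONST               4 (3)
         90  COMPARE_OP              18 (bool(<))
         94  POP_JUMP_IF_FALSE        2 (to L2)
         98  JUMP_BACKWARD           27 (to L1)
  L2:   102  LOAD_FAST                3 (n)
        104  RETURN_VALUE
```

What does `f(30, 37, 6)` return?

LOAD_FAST_LOAD_FAST a,a → push 30,30
BINARY_OP - → 30 - 30 = 0
STORE_FAST n → n=0
LOAD_FAST a → push 30
LOAD_CONST → push 6
BINARY_OP * → 30 * 6 = 180
LOAD_FAST n → push 0
LOAD_CONST → push 7
BINARY_OP + → 0 + 7 = 7
BINARY_OP + → 180 + 7 = 187
STORE_FAST v → v=187
LOAD_CONST → push 0
STORE_FAST i → i=0
LOAD_FAST i → push 0
LOAD_CONST → push 3
COMPARE_OP bool(<) → 0 vs 3 = True
POP_JUMP_IF_FALSE → pop True; no jump
LOAD_FAST n → push 0
LOAD_CONST → push 2
BINARY_OP - → 0 - 2 = -2
STORE_FAST n → n=-2
LOAD_FAST n → push -2
LOAD_CONST → push 6
BINARY_OP - → -2 - 6 = -8
STORE_FAST n → n=-8
LOAD_FAST_LOAD_FAST i,b → push 0,37
BINARY_OP - → 0 - 37 = -37
STORE_FAST n → n=-37
LOAD_FAST i → push 0
LOAD_CONST → push 1
BINARY_OP + → 0 + 1 = 1
STORE_FAST i → i=1
LOAD_FAST i → push 1
LOAD_CONST → push 3
COMPARE_OP bool(<) → 1 vs 3 = True
POP_JUMP_IF_FALSE → pop True; no jump
LOAD_FAST n → push -37
LOAD_CONST → push 2
BINARY_OP - → -37 - 2 = -39
STORE_FAST n → n=-39
LOAD_FAST n → push -39
LOAD_CONST → push 6
BINARY_OP - → -39 - 6 = -45
STORE_FAST n → n=-45
LOAD_FAST_LOAD_FAST i,b → push 1,37
BINARY_OP - → 1 - 37 = -36
STORE_FAST n → n=-36
LOAD_FAST i → push 1
LOAD_CONST → push 1
BINARY_OP + → 1 + 1 = 2
STORE_FAST i → i=2
LOAD_FAST i → push 2
LOAD_CONST → push 3
COMPARE_OP bool(<) → 2 vs 3 = True
POP_JUMP_IF_FALSE → pop True; no jump
LOAD_FAST n → push -36
LOAD_CONST → push 2
BINARY_OP - → -36 - 2 = -38
STORE_FAST n → n=-38
LOAD_FAST n → push -38
LOAD_CONST → push 6
BINARY_OP - → -38 - 6 = -44
STORE_FAST n → n=-44
LOAD_FAST_LOAD_FAST i,b → push 2,37
BINARY_OP - → 2 - 37 = -35
STORE_FAST n → n=-35
LOAD_FAST i → push 2
LOAD_CONST → push 1
BINARY_OP + → 2 + 1 = 3
STORE_FAST i → i=3
LOAD_FAST i → push 3
LOAD_CONST → push 3
COMPARE_OP bool(<) → 3 vs 3 = False
POP_JUMP_IF_FALSE → pop False; jump
LOAD_FAST n → push -35
RETURN_VALUE → return -35.

-35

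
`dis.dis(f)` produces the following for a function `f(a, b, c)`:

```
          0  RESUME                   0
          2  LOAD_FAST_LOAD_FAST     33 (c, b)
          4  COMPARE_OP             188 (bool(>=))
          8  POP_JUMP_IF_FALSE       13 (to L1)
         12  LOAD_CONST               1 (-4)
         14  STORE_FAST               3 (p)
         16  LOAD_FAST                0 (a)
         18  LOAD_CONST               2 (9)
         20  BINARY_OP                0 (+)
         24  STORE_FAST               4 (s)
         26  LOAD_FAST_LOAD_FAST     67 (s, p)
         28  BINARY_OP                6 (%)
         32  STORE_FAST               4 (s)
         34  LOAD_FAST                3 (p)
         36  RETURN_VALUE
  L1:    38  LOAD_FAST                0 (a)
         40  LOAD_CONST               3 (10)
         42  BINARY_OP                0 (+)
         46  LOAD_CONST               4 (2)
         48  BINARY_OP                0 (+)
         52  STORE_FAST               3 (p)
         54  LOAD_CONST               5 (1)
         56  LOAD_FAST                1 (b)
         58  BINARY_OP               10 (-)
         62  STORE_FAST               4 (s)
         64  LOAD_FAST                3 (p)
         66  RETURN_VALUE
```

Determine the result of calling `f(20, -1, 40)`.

-4

LOAD_FAST_LOAD_FAST c,b → push 40,-1. Stack: [40, -1]
COMPARE_OP bool(>=) → 40 vs -1 = True. Stack: [True]
POP_JUMP_IF_FALSE → pop True; no jump. Stack: []
LOAD_CONST → push -4. Stack: [-4]
STORE_FAST p → p=-4. Stack: []
LOAD_FAST a → push 20. Stack: [20]
LOAD_CONST → push 9. Stack: [20, 9]
BINARY_OP + → 20 + 9 = 29. Stack: [29]
STORE_FAST s → s=29. Stack: []
LOAD_FAST_LOAD_FAST s,p → push 29,-4. Stack: [29, -4]
BINARY_OP % → 29 % -4 = -3. Stack: [-3]
STORE_FAST s → s=-3. Stack: []
LOAD_FAST p → push -4. Stack: [-4]
RETURN_VALUE → return -4.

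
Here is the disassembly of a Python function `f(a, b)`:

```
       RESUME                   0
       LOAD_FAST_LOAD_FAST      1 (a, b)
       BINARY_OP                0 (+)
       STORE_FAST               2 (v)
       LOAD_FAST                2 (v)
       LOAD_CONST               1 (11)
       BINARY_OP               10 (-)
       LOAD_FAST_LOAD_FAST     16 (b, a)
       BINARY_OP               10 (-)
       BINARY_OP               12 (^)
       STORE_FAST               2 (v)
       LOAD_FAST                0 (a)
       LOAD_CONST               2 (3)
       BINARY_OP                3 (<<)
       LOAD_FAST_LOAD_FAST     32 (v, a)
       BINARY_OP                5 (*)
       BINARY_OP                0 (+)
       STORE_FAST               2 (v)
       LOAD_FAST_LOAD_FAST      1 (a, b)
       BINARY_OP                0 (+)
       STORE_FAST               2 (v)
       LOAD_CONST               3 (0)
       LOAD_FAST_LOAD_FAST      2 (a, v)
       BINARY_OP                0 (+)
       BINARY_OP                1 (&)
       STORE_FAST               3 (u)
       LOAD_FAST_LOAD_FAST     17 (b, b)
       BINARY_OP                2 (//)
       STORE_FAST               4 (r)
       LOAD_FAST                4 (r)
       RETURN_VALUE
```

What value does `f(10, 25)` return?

LOAD_FAST_LOAD_FAST a,b → push 10,25. Stack: [10, 25]
BINARY_OP + → 10 + 25 = 35. Stack: [35]
STORE_FAST v → v=35. Stack: []
LOAD_FAST v → push 35. Stack: [35]
LOAD_CONST → push 11. Stack: [35, 11]
BINARY_OP - → 35 - 11 = 24. Stack: [24]
LOAD_FAST_LOAD_FAST b,a → push 25,10. Stack: [24, 25, 10]
BINARY_OP - → 25 - 10 = 15. Stack: [24, 15]
BINARY_OP ^ → 24 ^ 15 = 23. Stack: [23]
STORE_FAST v → v=23. Stack: []
LOAD_FAST a → push 10. Stack: [10]
LOAD_CONST → push 3. Stack: [10, 3]
BINARY_OP << → 10 << 3 = 80. Stack: [80]
LOAD_FAST_LOAD_FAST v,a → push 23,10. Stack: [80, 23, 10]
BINARY_OP * → 23 * 10 = 230. Stack: [80, 230]
BINARY_OP + → 80 + 230 = 310. Stack: [310]
STORE_FAST v → v=310. Stack: []
LOAD_FAST_LOAD_FAST a,b → push 10,25. Stack: [10, 25]
BINARY_OP + → 10 + 25 = 35. Stack: [35]
STORE_FAST v → v=35. Stack: []
LOAD_CONST → push 0. Stack: [0]
LOAD_FAST_LOAD_FAST a,v → push 10,35. Stack: [0, 10, 35]
BINARY_OP + → 10 + 35 = 45. Stack: [0, 45]
BINARY_OP & → 0 & 45 = 0. Stack: [0]
STORE_FAST u → u=0. Stack: []
LOAD_FAST_LOAD_FAST b,b → push 25,25. Stack: [25, 25]
BINARY_OP // → 25 // 25 = 1. Stack: [1]
STORE_FAST r → r=1. Stack: []
LOAD_FAST r → push 1. Stack: [1]
RETURN_VALUE → return 1.

1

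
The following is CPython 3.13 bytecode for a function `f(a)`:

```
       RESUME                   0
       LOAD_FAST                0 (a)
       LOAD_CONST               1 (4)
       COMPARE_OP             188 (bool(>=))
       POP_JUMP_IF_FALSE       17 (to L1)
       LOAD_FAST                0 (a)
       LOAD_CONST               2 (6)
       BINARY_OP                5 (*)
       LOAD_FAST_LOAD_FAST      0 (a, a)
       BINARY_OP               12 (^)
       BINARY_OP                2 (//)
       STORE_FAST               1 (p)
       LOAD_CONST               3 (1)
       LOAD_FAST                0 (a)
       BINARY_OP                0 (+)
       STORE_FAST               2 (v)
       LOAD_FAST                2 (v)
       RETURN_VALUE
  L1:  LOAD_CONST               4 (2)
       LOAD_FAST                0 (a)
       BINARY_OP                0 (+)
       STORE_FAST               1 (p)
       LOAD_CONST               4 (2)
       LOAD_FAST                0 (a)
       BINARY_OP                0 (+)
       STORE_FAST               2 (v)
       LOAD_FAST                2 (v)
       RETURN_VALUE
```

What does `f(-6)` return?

-4

LOAD_FAST a → push -6. Stack: [-6]
LOAD_CONST → push 4. Stack: [-6, 4]
COMPARE_OP bool(>=) → -6 vs 4 = False. Stack: [False]
POP_JUMP_IF_FALSE → pop False; jump. Stack: []
LOAD_CONST → push 2. Stack: [2]
LOAD_FAST a → push -6. Stack: [2, -6]
BINARY_OP + → 2 + -6 = -4. Stack: [-4]
STORE_FAST p → p=-4. Stack: []
LOAD_CONST → push 2. Stack: [2]
LOAD_FAST a → push -6. Stack: [2, -6]
BINARY_OP + → 2 + -6 = -4. Stack: [-4]
STORE_FAST v → v=-4. Stack: []
LOAD_FAST v → push -4. Stack: [-4]
RETURN_VALUE → return -4.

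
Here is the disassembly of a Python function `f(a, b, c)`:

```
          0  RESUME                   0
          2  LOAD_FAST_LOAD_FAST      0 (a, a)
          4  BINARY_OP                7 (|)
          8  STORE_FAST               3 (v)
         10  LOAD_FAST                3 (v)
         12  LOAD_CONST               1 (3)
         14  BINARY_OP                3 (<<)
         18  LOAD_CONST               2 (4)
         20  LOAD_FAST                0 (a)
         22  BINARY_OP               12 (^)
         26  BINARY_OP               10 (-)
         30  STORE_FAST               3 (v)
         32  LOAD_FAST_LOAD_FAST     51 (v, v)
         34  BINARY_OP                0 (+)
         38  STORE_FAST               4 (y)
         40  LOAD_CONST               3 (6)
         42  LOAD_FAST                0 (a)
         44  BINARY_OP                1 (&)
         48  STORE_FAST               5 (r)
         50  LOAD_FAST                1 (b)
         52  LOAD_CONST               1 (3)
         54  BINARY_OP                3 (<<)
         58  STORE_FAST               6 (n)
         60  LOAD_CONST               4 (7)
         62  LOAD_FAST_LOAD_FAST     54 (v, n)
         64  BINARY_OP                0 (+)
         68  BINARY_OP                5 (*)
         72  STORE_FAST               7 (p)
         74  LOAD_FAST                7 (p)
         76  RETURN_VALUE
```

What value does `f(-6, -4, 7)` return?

LOAD_FAST_LOAD_FAST a,a → push -6,-6. Stack: [-6, -6]
BINARY_OP | → -6 | -6 = -6. Stack: [-6]
STORE_FAST v → v=-6. Stack: []
LOAD_FAST v → push -6. Stack: [-6]
LOAD_CONST → push 3. Stack: [-6, 3]
BINARY_OP << → -6 << 3 = -48. Stack: [-48]
LOAD_CONST → push 4. Stack: [-48, 4]
LOAD_FAST a → push -6. Stack: [-48, 4, -6]
BINARY_OP ^ → 4 ^ -6 = -2. Stack: [-48, -2]
BINARY_OP - → -48 - -2 = -46. Stack: [-46]
STORE_FAST v → v=-46. Stack: []
LOAD_FAST_LOAD_FAST v,v → push -46,-46. Stack: [-46, -46]
BINARY_OP + → -46 + -46 = -92. Stack: [-92]
STORE_FAST y → y=-92. Stack: []
LOAD_CONST → push 6. Stack: [6]
LOAD_FAST a → push -6. Stack: [6, -6]
BINARY_OP & → 6 & -6 = 2. Stack: [2]
STORE_FAST r → r=2. Stack: []
LOAD_FAST b → push -4. Stack: [-4]
LOAD_CONST → push 3. Stack: [-4, 3]
BINARY_OP << → -4 << 3 = -32. Stack: [-32]
STORE_FAST n → n=-32. Stack: []
LOAD_CONST → push 7. Stack: [7]
LOAD_FAST_LOAD_FAST v,n → push -46,-32. Stack: [7, -46, -32]
BINARY_OP + → -46 + -32 = -78. Stack: [7, -78]
BINARY_OP * → 7 * -78 = -546. Stack: [-546]
STORE_FAST p → p=-546. Stack: []
LOAD_FAST p → push -546. Stack: [-546]
RETURN_VALUE → return -546.

-546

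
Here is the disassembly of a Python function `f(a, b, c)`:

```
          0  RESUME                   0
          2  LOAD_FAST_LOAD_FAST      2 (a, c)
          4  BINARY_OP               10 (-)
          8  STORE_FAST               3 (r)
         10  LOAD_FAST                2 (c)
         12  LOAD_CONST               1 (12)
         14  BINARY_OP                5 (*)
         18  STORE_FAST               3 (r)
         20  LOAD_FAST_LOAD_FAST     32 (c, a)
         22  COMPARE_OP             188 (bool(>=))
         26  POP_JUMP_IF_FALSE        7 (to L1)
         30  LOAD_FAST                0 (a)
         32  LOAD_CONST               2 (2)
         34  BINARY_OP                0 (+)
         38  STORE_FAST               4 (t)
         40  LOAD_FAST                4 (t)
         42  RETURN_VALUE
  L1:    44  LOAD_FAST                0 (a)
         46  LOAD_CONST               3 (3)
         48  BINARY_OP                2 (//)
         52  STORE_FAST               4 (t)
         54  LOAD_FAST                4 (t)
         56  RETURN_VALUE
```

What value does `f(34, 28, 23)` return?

LOAD_FAST_LOAD_FAST a,c → push 34,23. Stack: [34, 23]
BINARY_OP - → 34 - 23 = 11. Stack: [11]
STORE_FAST r → r=11. Stack: []
LOAD_FAST c → push 23. Stack: [23]
LOAD_CONST → push 12. Stack: [23, 12]
BINARY_OP * → 23 * 12 = 276. Stack: [276]
STORE_FAST r → r=276. Stack: []
LOAD_FAST_LOAD_FAST c,a → push 23,34. Stack: [23, 34]
COMPARE_OP bool(>=) → 23 vs 34 = False. Stack: [False]
POP_JUMP_IF_FALSE → pop False; jump. Stack: []
LOAD_FAST a → push 34. Stack: [34]
LOAD_CONST → push 3. Stack: [34, 3]
BINARY_OP // → 34 // 3 = 11. Stack: [11]
STORE_FAST t → t=11. Stack: []
LOAD_FAST t → push 11. Stack: [11]
RETURN_VALUE → return 11.

11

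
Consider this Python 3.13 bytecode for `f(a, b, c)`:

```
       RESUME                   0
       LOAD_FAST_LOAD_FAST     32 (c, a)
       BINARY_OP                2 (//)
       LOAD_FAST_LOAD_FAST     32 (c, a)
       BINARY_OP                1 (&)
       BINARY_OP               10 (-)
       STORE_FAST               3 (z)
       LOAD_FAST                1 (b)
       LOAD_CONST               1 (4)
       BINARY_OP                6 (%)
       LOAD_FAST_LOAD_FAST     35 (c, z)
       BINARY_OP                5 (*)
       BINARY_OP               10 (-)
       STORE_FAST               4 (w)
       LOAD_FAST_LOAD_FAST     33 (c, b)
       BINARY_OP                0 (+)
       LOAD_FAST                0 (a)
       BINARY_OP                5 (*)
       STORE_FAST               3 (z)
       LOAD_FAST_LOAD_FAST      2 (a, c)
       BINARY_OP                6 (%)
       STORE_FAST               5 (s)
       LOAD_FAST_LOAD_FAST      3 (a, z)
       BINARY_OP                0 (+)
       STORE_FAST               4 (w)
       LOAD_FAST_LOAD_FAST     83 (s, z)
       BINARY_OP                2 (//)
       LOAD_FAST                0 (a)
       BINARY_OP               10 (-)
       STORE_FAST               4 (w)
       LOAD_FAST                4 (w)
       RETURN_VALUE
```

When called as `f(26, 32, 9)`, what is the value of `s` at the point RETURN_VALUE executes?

LOAD_FAST_LOAD_FAST c,a → push 9,26. Stack: [9, 26]
BINARY_OP // → 9 // 26 = 0. Stack: [0]
LOAD_FAST_LOAD_FAST c,a → push 9,26. Stack: [0, 9, 26]
BINARY_OP & → 9 & 26 = 8. Stack: [0, 8]
BINARY_OP - → 0 - 8 = -8. Stack: [-8]
STORE_FAST z → z=-8. Stack: []
LOAD_FAST b → push 32. Stack: [32]
LOAD_CONST → push 4. Stack: [32, 4]
BINARY_OP % → 32 % 4 = 0. Stack: [0]
LOAD_FAST_LOAD_FAST c,z → push 9,-8. Stack: [0, 9, -8]
BINARY_OP * → 9 * -8 = -72. Stack: [0, -72]
BINARY_OP - → 0 - -72 = 72. Stack: [72]
STORE_FAST w → w=72. Stack: []
LOAD_FAST_LOAD_FAST c,b → push 9,32. Stack: [9, 32]
BINARY_OP + → 9 + 32 = 41. Stack: [41]
LOAD_FAST a → push 26. Stack: [41, 26]
BINARY_OP * → 41 * 26 = 1066. Stack: [1066]
STORE_FAST z → z=1066. Stack: []
LOAD_FAST_LOAD_FAST a,c → push 26,9. Stack: [26, 9]
BINARY_OP % → 26 % 9 = 8. Stack: [8]
STORE_FAST s → s=8. Stack: []
LOAD_FAST_LOAD_FAST a,z → push 26,1066. Stack: [26, 1066]
BINARY_OP + → 26 + 1066 = 1092. Stack: [1092]
STORE_FAST w → w=1092. Stack: []
LOAD_FAST_LOAD_FAST s,z → push 8,1066. Stack: [8, 1066]
BINARY_OP // → 8 // 1066 = 0. Stack: [0]
LOAD_FAST a → push 26. Stack: [0, 26]
BINARY_OP - → 0 - 26 = -26. Stack: [-26]
STORE_FAST w → w=-26. Stack: []
LOAD_FAST w → push -26. Stack: [-26]
RETURN_VALUE → return -26.

8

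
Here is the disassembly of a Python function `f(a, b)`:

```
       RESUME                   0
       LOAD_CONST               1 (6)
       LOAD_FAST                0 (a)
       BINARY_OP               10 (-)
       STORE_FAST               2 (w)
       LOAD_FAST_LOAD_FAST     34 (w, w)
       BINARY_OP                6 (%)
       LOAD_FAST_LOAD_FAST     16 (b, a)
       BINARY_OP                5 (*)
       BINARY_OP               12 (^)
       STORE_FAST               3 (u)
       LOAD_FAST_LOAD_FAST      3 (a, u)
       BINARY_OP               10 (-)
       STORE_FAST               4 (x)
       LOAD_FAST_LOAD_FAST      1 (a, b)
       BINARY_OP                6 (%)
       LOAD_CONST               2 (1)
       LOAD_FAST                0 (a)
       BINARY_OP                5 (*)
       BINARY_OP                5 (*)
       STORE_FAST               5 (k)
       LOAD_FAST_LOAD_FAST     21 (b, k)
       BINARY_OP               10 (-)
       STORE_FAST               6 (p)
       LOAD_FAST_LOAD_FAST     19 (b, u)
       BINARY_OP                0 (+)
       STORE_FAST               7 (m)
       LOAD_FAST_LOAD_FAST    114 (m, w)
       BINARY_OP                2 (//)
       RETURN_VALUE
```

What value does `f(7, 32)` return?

LOAD_CONST → push 6. Stack: [6]
LOAD_FAST a → push 7. Stack: [6, 7]
BINARY_OP - → 6 - 7 = -1. Stack: [-1]
STORE_FAST w → w=-1. Stack: []
LOAD_FAST_LOAD_FAST w,w → push -1,-1. Stack: [-1, -1]
BINARY_OP % → -1 % -1 = 0. Stack: [0]
LOAD_FAST_LOAD_FAST b,a → push 32,7. Stack: [0, 32, 7]
BINARY_OP * → 32 * 7 = 224. Stack: [0, 224]
BINARY_OP ^ → 0 ^ 224 = 224. Stack: [224]
STORE_FAST u → u=224. Stack: []
LOAD_FAST_LOAD_FAST a,u → push 7,224. Stack: [7, 224]
BINARY_OP - → 7 - 224 = -217. Stack: [-217]
STORE_FAST x → x=-217. Stack: []
LOAD_FAST_LOAD_FAST a,b → push 7,32. Stack: [7, 32]
BINARY_OP % → 7 % 32 = 7. Stack: [7]
LOAD_CONST → push 1. Stack: [7, 1]
LOAD_FAST a → push 7. Stack: [7, 1, 7]
BINARY_OP * → 1 * 7 = 7. Stack: [7, 7]
BINARY_OP * → 7 * 7 = 49. Stack: [49]
STORE_FAST k → k=49. Stack: []
LOAD_FAST_LOAD_FAST b,k → push 32,49. Stack: [32, 49]
BINARY_OP - → 32 - 49 = -17. Stack: [-17]
STORE_FAST p → p=-17. Stack: []
LOAD_FAST_LOAD_FAST b,u → push 32,224. Stack: [32, 224]
BINARY_OP + → 32 + 224 = 256. Stack: [256]
STORE_FAST m → m=256. Stack: []
LOAD_FAST_LOAD_FAST m,w → push 256,-1. Stack: [256, -1]
BINARY_OP // → 256 // -1 = -256. Stack: [-256]
RETURN_VALUE → return -256.

-256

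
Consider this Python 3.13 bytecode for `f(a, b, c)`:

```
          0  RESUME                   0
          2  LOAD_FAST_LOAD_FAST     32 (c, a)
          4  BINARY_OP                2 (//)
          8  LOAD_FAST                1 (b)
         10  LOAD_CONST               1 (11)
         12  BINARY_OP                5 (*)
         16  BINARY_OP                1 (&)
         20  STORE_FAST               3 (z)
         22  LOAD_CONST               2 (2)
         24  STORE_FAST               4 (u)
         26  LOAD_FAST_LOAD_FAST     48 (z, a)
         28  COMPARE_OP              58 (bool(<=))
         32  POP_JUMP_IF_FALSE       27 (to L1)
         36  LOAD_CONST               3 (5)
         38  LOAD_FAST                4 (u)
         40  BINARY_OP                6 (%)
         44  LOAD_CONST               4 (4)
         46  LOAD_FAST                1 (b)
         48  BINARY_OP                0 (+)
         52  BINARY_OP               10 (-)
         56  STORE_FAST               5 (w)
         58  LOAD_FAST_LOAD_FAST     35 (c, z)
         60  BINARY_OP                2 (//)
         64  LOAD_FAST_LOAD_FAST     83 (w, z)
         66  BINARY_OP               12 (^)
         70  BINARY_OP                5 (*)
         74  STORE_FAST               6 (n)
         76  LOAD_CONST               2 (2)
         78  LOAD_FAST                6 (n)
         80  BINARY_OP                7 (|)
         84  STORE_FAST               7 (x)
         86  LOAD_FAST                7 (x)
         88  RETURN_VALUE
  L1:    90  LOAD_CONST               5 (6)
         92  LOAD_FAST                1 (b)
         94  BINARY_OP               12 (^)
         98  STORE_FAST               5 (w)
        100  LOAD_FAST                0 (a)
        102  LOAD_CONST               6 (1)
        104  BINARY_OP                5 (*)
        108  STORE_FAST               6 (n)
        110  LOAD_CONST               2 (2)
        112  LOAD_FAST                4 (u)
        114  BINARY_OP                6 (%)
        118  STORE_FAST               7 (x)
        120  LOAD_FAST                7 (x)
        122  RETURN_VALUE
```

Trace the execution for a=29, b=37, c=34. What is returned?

-1326

LOAD_FAST_LOAD_FAST c,a → push 34,29. Stack: [34, 29]
BINARY_OP // → 34 // 29 = 1. Stack: [1]
LOAD_FAST b → push 37. Stack: [1, 37]
LOAD_CONST → push 11. Stack: [1, 37, 11]
BINARY_OP * → 37 * 11 = 407. Stack: [1, 407]
BINARY_OP & → 1 & 407 = 1. Stack: [1]
STORE_FAST z → z=1. Stack: []
LOAD_CONST → push 2. Stack: [2]
STORE_FAST u → u=2. Stack: []
LOAD_FAST_LOAD_FAST z,a → push 1,29. Stack: [1, 29]
COMPARE_OP bool(<=) → 1 vs 29 = True. Stack: [True]
POP_JUMP_IF_FALSE → pop True; no jump. Stack: []
LOAD_CONST → push 5. Stack: [5]
LOAD_FAST u → push 2. Stack: [5, 2]
BINARY_OP % → 5 % 2 = 1. Stack: [1]
LOAD_CONST → push 4. Stack: [1, 4]
LOAD_FAST b → push 37. Stack: [1, 4, 37]
BINARY_OP + → 4 + 37 = 41. Stack: [1, 41]
BINARY_OP - → 1 - 41 = -40. Stack: [-40]
STORE_FAST w → w=-40. Stack: []
LOAD_FAST_LOAD_FAST c,z → push 34,1. Stack: [34, 1]
BINARY_OP // → 34 // 1 = 34. Stack: [34]
LOAD_FAST_LOAD_FAST w,z → push -40,1. Stack: [34, -40, 1]
BINARY_OP ^ → -40 ^ 1 = -39. Stack: [34, -39]
BINARY_OP * → 34 * -39 = -1326. Stack: [-1326]
STORE_FAST n → n=-1326. Stack: []
LOAD_CONST → push 2. Stack: [2]
LOAD_FAST n → push -1326. Stack: [2, -1326]
BINARY_OP | → 2 | -1326 = -1326. Stack: [-1326]
STORE_FAST x → x=-1326. Stack: []
LOAD_FAST x → push -1326. Stack: [-1326]
RETURN_VALUE → return -1326.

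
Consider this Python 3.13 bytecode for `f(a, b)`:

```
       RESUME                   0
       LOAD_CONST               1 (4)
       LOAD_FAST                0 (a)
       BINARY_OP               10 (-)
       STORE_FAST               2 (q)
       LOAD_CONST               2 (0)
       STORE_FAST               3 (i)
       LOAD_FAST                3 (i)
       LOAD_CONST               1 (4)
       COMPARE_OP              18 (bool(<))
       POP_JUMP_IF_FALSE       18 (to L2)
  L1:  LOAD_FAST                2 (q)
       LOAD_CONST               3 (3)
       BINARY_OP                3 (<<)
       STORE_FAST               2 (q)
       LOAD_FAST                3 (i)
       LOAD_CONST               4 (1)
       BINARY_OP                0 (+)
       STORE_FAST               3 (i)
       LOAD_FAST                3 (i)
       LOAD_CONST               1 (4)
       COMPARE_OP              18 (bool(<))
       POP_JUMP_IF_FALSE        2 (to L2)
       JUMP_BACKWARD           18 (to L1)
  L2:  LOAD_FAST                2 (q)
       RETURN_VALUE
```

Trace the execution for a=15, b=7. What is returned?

LOAD_CONST → push 4. Stack: [4]
LOAD_FAST a → push 15. Stack: [4, 15]
BINARY_OP - → 4 - 15 = -11. Stack: [-11]
STORE_FAST q → q=-11. Stack: []
LOAD_CONST → push 0. Stack: [0]
STORE_FAST i → i=0. Stack: []
LOAD_FAST i → push 0. Stack: [0]
LOAD_CONST → push 4. Stack: [0, 4]
COMPARE_OP bool(<) → 0 vs 4 = True. Stack: [True]
POP_JUMP_IF_FALSE → pop True; no jump. Stack: []
LOAD_FAST q → push -11. Stack: [-11]
LOAD_CONST → push 3. Stack: [-11, 3]
BINARY_OP << → -11 << 3 = -88. Stack: [-88]
STORE_FAST q → q=-88. Stack: []
LOAD_FAST i → push 0. Stack: [0]
LOAD_CONST → push 1. Stack: [0, 1]
BINARY_OP + → 0 + 1 = 1. Stack: [1]
STORE_FAST i → i=1. Stack: []
LOAD_FAST i → push 1. Stack: [1]
LOAD_CONST → push 4. Stack: [1, 4]
COMPARE_OP bool(<) → 1 vs 4 = True. Stack: [True]
POP_JUMP_IF_FALSE → pop True; no jump. Stack: []
LOAD_FAST q → push -88. Stack: [-88]
LOAD_CONST → push 3. Stack: [-88, 3]
BINARY_OP << → -88 << 3 = -704. Stack: [-704]
STORE_FAST q → q=-704. Stack: []
LOAD_FAST i → push 1. Stack: [1]
LOAD_CONST → push 1. Stack: [1, 1]
BINARY_OP + → 1 + 1 = 2. Stack: [2]
STORE_FAST i → i=2. Stack: []
LOAD_FAST i → push 2. Stack: [2]
LOAD_CONST → push 4. Stack: [2, 4]
COMPARE_OP bool(<) → 2 vs 4 = True. Stack: [True]
POP_JUMP_IF_FALSE → pop True; no jump. Stack: []
LOAD_FAST q → push -704. Stack: [-704]
LOAD_CONST → push 3. Stack: [-704, 3]
BINARY_OP << → -704 << 3 = -5632. Stack: [-5632]
STORE_FAST q → q=-5632. Stack: []
LOAD_FAST i → push 2. Stack: [2]
LOAD_CONST → push 1. Stack: [2, 1]
BINARY_OP + → 2 + 1 = 3. Stack: [3]
STORE_FAST i → i=3. Stack: []
LOAD_FAST i → push 3. Stack: [3]
LOAD_CONST → push 4. Stack: [3, 4]
COMPARE_OP bool(<) → 3 vs 4 = True. Stack: [True]
POP_JUMP_IF_FALSE → pop True; no jump. Stack: []
LOAD_FAST q → push -5632. Stack: [-5632]
LOAD_CONST → push 3. Stack: [-5632, 3]
BINARY_OP << → -5632 << 3 = -45056. Stack: [-45056]
STORE_FAST q → q=-45056. Stack: []
LOAD_FAST i → push 3. Stack: [3]
LOAD_CONST → push 1. Stack: [3, 1]
BINARY_OP + → 3 + 1 = 4. Stack: [4]
STORE_FAST i → i=4. Stack: []
LOAD_FAST i → push 4. Stack: [4]
LOAD_CONST → push 4. Stack: [4, 4]
COMPARE_OP bool(<) → 4 vs 4 = False. Stack: [False]
POP_JUMP_IF_FALSE → pop False; jump. Stack: []
LOAD_FAST q → push -45056. Stack: [-45056]
RETURN_VALUE → return -45056.

-45056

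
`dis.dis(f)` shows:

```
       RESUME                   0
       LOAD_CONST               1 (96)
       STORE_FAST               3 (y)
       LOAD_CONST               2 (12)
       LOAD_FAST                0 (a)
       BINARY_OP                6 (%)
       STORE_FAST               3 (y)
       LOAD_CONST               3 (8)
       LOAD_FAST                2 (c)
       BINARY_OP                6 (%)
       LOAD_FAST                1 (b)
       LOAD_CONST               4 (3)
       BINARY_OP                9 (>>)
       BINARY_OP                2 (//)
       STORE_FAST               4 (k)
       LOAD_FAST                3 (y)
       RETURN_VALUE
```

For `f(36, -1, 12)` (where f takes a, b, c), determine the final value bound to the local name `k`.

-8

LOAD_CONST → push 96. Stack: [96]
STORE_FAST y → y=96. Stack: []
LOAD_CONST → push 12. Stack: [12]
LOAD_FAST a → push 36. Stack: [12, 36]
BINARY_OP % → 12 % 36 = 12. Stack: [12]
STORE_FAST y → y=12. Stack: []
LOAD_CONST → push 8. Stack: [8]
LOAD_FAST c → push 12. Stack: [8, 12]
BINARY_OP % → 8 % 12 = 8. Stack: [8]
LOAD_FAST b → push -1. Stack: [8, -1]
LOAD_CONST → push 3. Stack: [8, -1, 3]
BINARY_OP >> → -1 >> 3 = -1. Stack: [8, -1]
BINARY_OP // → 8 // -1 = -8. Stack: [-8]
STORE_FAST k → k=-8. Stack: []
LOAD_FAST y → push 12. Stack: [12]
RETURN_VALUE → return 12.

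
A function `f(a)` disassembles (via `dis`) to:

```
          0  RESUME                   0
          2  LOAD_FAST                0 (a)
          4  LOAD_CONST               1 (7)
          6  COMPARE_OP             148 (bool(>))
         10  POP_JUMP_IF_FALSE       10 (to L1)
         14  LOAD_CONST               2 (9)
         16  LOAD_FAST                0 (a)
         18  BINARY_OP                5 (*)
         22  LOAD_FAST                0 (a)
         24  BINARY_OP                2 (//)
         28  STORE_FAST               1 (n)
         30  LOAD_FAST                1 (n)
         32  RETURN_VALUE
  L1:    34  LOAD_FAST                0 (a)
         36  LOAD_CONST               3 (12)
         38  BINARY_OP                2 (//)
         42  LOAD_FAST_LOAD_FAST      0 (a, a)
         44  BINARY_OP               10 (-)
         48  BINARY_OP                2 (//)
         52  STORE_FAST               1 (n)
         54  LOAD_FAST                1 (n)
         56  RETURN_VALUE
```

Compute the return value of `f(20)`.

LOAD_FAST a → push 20. Stack: [20]
LOAD_CONST → push 7. Stack: [20, 7]
COMPARE_OP bool(>) → 20 vs 7 = True. Stack: [True]
POP_JUMP_IF_FALSE → pop True; no jump. Stack: []
LOAD_CONST → push 9. Stack: [9]
LOAD_FAST a → push 20. Stack: [9, 20]
BINARY_OP * → 9 * 20 = 180. Stack: [180]
LOAD_FAST a → push 20. Stack: [180, 20]
BINARY_OP // → 180 // 20 = 9. Stack: [9]
STORE_FAST n → n=9. Stack: []
LOAD_FAST n → push 9. Stack: [9]
RETURN_VALUE → return 9.

9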